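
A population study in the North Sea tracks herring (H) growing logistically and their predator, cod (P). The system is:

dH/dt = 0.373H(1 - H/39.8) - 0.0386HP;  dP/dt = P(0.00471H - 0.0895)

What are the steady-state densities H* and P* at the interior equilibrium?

H* ≈ 19, P* ≈ 5.05

From dP/dt = 0 with P > 0: 0.00471H* = 0.0895, so H* = 19.
Substitute into dH/dt = 0: 0.373(1 - 19/39.8) = 0.0386P*.
The bracket is 0.523, giving P* = 0.195/0.0386 = 5.05.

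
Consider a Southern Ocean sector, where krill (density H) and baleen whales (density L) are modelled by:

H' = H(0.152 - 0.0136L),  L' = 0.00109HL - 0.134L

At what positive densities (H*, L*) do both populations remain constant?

Set dL/dt = 0 with L > 0: 0.00109H - 0.134 = 0, so H* = 0.134/0.00109 = 123.
Set dH/dt = 0 with H > 0: 0.152 - 0.0136L = 0, so L* = 0.152/0.0136 = 11.2.

H* ≈ 123, L* ≈ 11.2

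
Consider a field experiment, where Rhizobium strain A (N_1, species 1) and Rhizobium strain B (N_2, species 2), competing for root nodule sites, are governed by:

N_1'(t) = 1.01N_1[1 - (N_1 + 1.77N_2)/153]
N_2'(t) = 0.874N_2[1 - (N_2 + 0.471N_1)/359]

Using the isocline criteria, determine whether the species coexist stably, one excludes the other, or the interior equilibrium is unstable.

species 2 excludes species 1

Compare the nullcline intercepts: K1/α12 = 153/1.77 = 86.4 < K2 = 359; K2/α21 = 359/0.471 = 762 > K1 = 153.
Since the inequalities point opposite ways, species 2 can invade but species 1 cannot.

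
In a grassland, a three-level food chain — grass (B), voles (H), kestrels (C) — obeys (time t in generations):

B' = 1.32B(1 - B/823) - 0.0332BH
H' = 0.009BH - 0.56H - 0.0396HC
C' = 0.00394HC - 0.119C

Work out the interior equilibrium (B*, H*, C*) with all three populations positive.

From dC/dt = 0: 0.00394H* = 0.119, so H* = 30.2.
From dB/dt = 0: 1.32(1 - B*/823) = 0.0332·30.2, giving B* = 823·(1 - 0.76) = 198.
From dH/dt = 0: 0.009·198 - 0.56 = 0.0396C*, so C* = 1.22/0.0396 = 30.8.

B* ≈ 198, H* ≈ 30.2, C* ≈ 30.8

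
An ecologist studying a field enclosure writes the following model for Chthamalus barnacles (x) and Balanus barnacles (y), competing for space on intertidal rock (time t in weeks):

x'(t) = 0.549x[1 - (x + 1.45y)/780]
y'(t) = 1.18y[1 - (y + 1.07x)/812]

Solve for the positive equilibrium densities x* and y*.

Setting both brackets to zero gives the nullclines x + 1.45y = 780 and 1.07x + y = 812.
Substituting y = 812 - 1.07x into the first: x(1 - 1.45·1.07) = 780 - 1.45·812.
So x* = -397/-0.552 = 721, and then y* = 812 - 1.07·721 = 41.

x* ≈ 721, y* ≈ 41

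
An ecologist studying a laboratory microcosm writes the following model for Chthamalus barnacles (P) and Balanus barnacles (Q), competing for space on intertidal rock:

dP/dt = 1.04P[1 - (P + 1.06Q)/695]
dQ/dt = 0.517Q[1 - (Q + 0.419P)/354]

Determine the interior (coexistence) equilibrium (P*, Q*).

P* ≈ 575, Q* ≈ 113

Setting both brackets to zero gives the nullclines P + 1.06Q = 695 and 0.419P + Q = 354.
Substituting Q = 354 - 0.419P into the first: P(1 - 1.06·0.419) = 695 - 1.06·354.
So P* = 320/0.556 = 575, and then Q* = 354 - 0.419·575 = 113.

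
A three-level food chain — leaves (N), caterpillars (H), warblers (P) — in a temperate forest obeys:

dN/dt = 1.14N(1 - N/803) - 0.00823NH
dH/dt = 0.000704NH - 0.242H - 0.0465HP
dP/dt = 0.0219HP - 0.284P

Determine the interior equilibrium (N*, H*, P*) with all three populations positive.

From dP/dt = 0: 0.0219H* = 0.284, so H* = 13.
From dN/dt = 0: 1.14(1 - N*/803) = 0.00823·13, giving N* = 803·(1 - 0.0936) = 728.
From dH/dt = 0: 0.000704·728 - 0.242 = 0.0465P*, so P* = 0.27/0.0465 = 5.81.

N* ≈ 728, H* ≈ 13, P* ≈ 5.81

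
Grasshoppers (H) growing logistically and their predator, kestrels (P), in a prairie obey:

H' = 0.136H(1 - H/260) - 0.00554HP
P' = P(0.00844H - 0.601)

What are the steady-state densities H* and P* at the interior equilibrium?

H* ≈ 71.2, P* ≈ 17.8

From dP/dt = 0 with P > 0: 0.00844H* = 0.601, so H* = 71.2.
Substitute into dH/dt = 0: 0.136(1 - 71.2/260) = 0.00554P*.
The bracket is 0.726, giving P* = 0.0988/0.00554 = 17.8.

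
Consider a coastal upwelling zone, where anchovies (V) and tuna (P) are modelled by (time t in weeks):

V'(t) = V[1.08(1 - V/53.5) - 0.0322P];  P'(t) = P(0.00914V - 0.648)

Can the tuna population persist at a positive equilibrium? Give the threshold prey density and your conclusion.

The predator equation gives dP/dt > 0 only when V > 0.648/0.00914 = 70.9.
Without the predator, V → K = 53.5. Since 53.5 < 70.9, the predator cannot invade.

Threshold V = 70.9; K < 70.9, so no, the predator goes extinct.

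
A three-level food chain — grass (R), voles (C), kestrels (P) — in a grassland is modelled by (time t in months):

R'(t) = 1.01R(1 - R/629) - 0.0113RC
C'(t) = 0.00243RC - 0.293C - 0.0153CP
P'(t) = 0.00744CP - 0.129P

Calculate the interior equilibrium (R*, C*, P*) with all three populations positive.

From dP/dt = 0: 0.00744C* = 0.129, so C* = 17.3.
From dR/dt = 0: 1.01(1 - R*/629) = 0.0113·17.3, giving R* = 629·(1 - 0.194) = 507.
From dC/dt = 0: 0.00243·507 - 0.293 = 0.0153P*, so P* = 0.939/0.0153 = 61.4.

R* ≈ 507, C* ≈ 17.3, P* ≈ 61.4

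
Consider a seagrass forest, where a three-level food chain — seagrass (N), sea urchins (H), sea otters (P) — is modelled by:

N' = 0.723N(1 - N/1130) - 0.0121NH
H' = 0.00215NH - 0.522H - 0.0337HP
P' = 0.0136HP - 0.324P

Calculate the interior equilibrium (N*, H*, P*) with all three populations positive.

N* ≈ 679, H* ≈ 23.8, P* ≈ 27.9

From dP/dt = 0: 0.0136H* = 0.324, so H* = 23.8.
From dN/dt = 0: 0.723(1 - N*/1130) = 0.0121·23.8, giving N* = 1130·(1 - 0.399) = 679.
From dH/dt = 0: 0.00215·679 - 0.522 = 0.0337P*, so P* = 0.939/0.0337 = 27.9.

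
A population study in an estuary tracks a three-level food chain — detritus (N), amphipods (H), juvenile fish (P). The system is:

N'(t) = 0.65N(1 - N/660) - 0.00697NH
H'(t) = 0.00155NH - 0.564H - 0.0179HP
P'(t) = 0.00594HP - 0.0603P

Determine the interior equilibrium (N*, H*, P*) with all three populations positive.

From dP/dt = 0: 0.00594H* = 0.0603, so H* = 10.2.
From dN/dt = 0: 0.65(1 - N*/660) = 0.00697·10.2, giving N* = 660·(1 - 0.109) = 588.
From dH/dt = 0: 0.00155·588 - 0.564 = 0.0179P*, so P* = 0.348/0.0179 = 19.4.

N* ≈ 588, H* ≈ 10.2, P* ≈ 19.4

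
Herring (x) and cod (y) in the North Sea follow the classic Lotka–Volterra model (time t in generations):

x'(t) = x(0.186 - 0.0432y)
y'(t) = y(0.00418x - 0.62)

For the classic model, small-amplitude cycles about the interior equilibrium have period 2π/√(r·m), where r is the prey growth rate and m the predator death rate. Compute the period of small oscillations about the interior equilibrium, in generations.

T ≈ 18.5 generations

Here r = 0.186 and m = 0.62, so r·m = 0.115.
ω = √0.115 = 0.34 per generation, hence T = 2π/ω ≈ 18.5 generations.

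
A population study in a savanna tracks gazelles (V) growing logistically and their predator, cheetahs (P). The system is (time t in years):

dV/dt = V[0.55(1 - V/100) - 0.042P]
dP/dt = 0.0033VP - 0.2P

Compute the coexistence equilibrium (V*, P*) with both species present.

From dP/dt = 0 with P > 0: 0.0033V* = 0.2, so V* = 60.6.
Substitute into dV/dt = 0: 0.55(1 - 60.6/100) = 0.042P*.
The bracket is 0.394, giving P* = 0.217/0.042 = 5.16.

V* ≈ 60.6, P* ≈ 5.16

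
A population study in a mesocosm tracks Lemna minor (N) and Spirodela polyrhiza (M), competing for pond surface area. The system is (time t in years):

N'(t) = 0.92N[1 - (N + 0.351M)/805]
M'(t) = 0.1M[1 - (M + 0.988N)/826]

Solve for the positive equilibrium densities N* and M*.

Setting both brackets to zero gives the nullclines N + 0.351M = 805 and 0.988N + M = 826.
Substituting M = 826 - 0.988N into the first: N(1 - 0.351·0.988) = 805 - 0.351·826.
So N* = 515/0.653 = 789, and then M* = 826 - 0.988·789 = 46.9.

N* ≈ 789, M* ≈ 46.9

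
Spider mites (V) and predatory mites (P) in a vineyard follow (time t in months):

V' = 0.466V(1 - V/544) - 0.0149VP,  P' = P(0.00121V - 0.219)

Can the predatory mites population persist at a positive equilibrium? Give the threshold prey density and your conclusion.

Threshold V = 181; K > 181, so yes, the predator persists.

The predator equation gives dP/dt > 0 only when V > 0.219/0.00121 = 181.
Without the predator, V → K = 544. Since 544 > 181, the predator can invade and persist.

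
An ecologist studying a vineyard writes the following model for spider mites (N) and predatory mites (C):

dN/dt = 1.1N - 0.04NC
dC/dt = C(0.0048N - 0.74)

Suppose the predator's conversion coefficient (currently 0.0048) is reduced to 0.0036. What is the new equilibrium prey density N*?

At the interior fixed point, setting dC/dt = 0 with C > 0 fixes N* = (predator death rate)/(NC coefficient) — independent of the other coefficients.
With the change, N* = 0.74/0.0036 = 206; it rises from 154.

N* ≈ 206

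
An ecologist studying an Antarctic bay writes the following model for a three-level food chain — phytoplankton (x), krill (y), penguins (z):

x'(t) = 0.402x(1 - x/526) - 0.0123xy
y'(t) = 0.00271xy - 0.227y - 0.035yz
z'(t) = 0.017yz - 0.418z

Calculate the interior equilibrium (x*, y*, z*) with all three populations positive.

x* ≈ 130, y* ≈ 24.6, z* ≈ 3.6

From dz/dt = 0: 0.017y* = 0.418, so y* = 24.6.
From dx/dt = 0: 0.402(1 - x*/526) = 0.0123·24.6, giving x* = 526·(1 - 0.752) = 130.
From dy/dt = 0: 0.00271·130 - 0.227 = 0.035z*, so z* = 0.126/0.035 = 3.6.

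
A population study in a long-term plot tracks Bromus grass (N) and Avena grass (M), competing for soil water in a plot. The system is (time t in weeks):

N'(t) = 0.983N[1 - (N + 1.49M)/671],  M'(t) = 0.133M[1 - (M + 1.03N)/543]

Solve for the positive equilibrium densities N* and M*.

N* ≈ 258, M* ≈ 277

Setting both brackets to zero gives the nullclines N + 1.49M = 671 and 1.03N + M = 543.
Substituting M = 543 - 1.03N into the first: N(1 - 1.49·1.03) = 671 - 1.49·543.
So N* = -138/-0.535 = 258, and then M* = 543 - 1.03·258 = 277.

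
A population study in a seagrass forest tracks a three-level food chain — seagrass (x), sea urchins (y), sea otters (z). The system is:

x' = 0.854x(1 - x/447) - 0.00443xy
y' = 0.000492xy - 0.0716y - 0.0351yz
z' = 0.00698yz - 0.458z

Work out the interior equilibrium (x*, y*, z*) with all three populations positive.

From dz/dt = 0: 0.00698y* = 0.458, so y* = 65.6.
From dx/dt = 0: 0.854(1 - x*/447) = 0.00443·65.6, giving x* = 447·(1 - 0.34) = 295.
From dy/dt = 0: 0.000492·295 - 0.0716 = 0.0351z*, so z* = 0.0735/0.0351 = 2.09.

x* ≈ 295, y* ≈ 65.6, z* ≈ 2.09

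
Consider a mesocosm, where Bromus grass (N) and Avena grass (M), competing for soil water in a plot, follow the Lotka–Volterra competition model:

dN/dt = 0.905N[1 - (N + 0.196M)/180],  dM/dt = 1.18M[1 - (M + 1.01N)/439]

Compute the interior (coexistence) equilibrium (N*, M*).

N* ≈ 117, M* ≈ 321

Setting both brackets to zero gives the nullclines N + 0.196M = 180 and 1.01N + M = 439.
Substituting M = 439 - 1.01N into the first: N(1 - 0.196·1.01) = 180 - 0.196·439.
So N* = 94/0.802 = 117, and then M* = 439 - 1.01·117 = 321.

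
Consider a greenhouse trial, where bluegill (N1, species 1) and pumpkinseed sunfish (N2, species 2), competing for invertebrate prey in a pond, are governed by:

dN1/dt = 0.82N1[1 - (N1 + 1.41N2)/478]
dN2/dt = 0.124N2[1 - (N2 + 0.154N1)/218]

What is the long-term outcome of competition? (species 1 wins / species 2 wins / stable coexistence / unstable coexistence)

Compare the nullcline intercepts: K1/α12 = 478/1.41 = 339 > K2 = 218; K2/α21 = 218/0.154 = 1420 > K1 = 478.
Since both inequalities hold, each species can invade when rare, so the interior equilibrium is stable.

stable coexistence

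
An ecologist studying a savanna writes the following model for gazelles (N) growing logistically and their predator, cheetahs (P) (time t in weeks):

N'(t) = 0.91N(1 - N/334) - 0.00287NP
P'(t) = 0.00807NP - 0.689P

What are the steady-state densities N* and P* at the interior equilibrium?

N* ≈ 85.4, P* ≈ 236

From dP/dt = 0 with P > 0: 0.00807N* = 0.689, so N* = 85.4.
Substitute into dN/dt = 0: 0.91(1 - 85.4/334) = 0.00287P*.
The bracket is 0.744, giving P* = 0.677/0.00287 = 236.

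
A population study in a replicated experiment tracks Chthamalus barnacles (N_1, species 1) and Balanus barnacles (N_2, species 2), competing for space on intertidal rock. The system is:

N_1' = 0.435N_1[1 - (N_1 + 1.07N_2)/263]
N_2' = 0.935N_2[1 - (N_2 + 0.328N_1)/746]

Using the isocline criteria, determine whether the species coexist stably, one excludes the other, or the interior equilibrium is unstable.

Compare the nullcline intercepts: K1/α12 = 263/1.07 = 246 < K2 = 746; K2/α21 = 746/0.328 = 2270 > K1 = 263.
Since the inequalities point opposite ways, species 2 can invade but species 1 cannot.

species 2 excludes species 1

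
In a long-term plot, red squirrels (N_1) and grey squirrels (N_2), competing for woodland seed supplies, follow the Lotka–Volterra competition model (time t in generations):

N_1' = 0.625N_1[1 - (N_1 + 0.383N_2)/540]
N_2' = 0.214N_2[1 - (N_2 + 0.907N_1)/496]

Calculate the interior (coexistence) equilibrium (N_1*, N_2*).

Setting both brackets to zero gives the nullclines N_1 + 0.383N_2 = 540 and 0.907N_1 + N_2 = 496.
Substituting N_2 = 496 - 0.907N_1 into the first: N_1(1 - 0.383·0.907) = 540 - 0.383·496.
So N_1* = 350/0.653 = 536, and then N_2* = 496 - 0.907·536 = 9.53.

N_1* ≈ 536, N_2* ≈ 9.53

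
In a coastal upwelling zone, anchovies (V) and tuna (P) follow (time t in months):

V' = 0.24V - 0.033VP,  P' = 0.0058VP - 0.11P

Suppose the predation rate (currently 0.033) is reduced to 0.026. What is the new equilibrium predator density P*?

P* ≈ 9.23

At the interior fixed point, setting dV/dt = 0 with V > 0 fixes P* = (prey growth rate)/(VP coefficient) — independent of the other coefficients.
With the change, P* = 0.24/0.026 = 9.23; it rises from 7.27.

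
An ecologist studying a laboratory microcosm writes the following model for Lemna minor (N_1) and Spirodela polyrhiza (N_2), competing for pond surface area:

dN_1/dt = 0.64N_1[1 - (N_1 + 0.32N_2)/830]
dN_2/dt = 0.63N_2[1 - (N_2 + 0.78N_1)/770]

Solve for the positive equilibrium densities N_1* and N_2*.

Setting both brackets to zero gives the nullclines N_1 + 0.32N_2 = 830 and 0.78N_1 + N_2 = 770.
Substituting N_2 = 770 - 0.78N_1 into the first: N_1(1 - 0.32·0.78) = 830 - 0.32·770.
So N_1* = 584/0.75 = 778, and then N_2* = 770 - 0.78·778 = 163.

N_1* ≈ 778, N_2* ≈ 163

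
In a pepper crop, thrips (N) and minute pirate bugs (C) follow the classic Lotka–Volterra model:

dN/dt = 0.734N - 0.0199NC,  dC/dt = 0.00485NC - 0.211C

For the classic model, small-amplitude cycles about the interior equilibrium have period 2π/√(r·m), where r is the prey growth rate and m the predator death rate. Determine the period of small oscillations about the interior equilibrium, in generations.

Here r = 0.734 and m = 0.211, so r·m = 0.155.
ω = √0.155 = 0.394 per generation, hence T = 2π/ω ≈ 16 generations.

T ≈ 16 generations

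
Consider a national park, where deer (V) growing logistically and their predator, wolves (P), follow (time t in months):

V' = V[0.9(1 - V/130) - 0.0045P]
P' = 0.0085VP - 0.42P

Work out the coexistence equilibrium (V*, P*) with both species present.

From dP/dt = 0 with P > 0: 0.0085V* = 0.42, so V* = 49.4.
Substitute into dV/dt = 0: 0.9(1 - 49.4/130) = 0.0045P*.
The bracket is 0.62, giving P* = 0.558/0.0045 = 124.

V* ≈ 49.4, P* ≈ 124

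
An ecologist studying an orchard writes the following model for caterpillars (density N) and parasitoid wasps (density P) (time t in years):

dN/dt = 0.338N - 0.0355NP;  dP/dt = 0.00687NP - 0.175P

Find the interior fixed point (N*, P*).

Set dP/dt = 0 with P > 0: 0.00687N - 0.175 = 0, so N* = 0.175/0.00687 = 25.5.
Set dN/dt = 0 with N > 0: 0.338 - 0.0355P = 0, so P* = 0.338/0.0355 = 9.52.

N* ≈ 25.5, P* ≈ 9.52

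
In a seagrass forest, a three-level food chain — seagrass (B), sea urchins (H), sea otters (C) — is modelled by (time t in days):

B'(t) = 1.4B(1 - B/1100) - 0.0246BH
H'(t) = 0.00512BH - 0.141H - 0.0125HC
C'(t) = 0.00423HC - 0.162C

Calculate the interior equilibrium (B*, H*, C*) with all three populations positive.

From dC/dt = 0: 0.00423H* = 0.162, so H* = 38.3.
From dB/dt = 0: 1.4(1 - B*/1100) = 0.0246·38.3, giving B* = 1100·(1 - 0.673) = 360.
From dH/dt = 0: 0.00512·360 - 0.141 = 0.0125C*, so C* = 1.7/0.0125 = 136.

B* ≈ 360, H* ≈ 38.3, C* ≈ 136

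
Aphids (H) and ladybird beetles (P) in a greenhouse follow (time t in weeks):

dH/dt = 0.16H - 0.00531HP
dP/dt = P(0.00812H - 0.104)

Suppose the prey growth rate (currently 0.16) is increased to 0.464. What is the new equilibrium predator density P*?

P* ≈ 87.4

At the interior fixed point, setting dH/dt = 0 with H > 0 fixes P* = (prey growth rate)/(HP coefficient) — independent of the other coefficients.
With the change, P* = 0.464/0.00531 = 87.4; it rises from 30.1.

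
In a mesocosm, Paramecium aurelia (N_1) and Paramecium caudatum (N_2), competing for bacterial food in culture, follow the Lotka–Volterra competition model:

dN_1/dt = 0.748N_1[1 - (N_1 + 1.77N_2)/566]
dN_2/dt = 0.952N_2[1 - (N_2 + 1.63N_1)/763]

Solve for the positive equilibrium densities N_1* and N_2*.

Setting both brackets to zero gives the nullclines N_1 + 1.77N_2 = 566 and 1.63N_1 + N_2 = 763.
Substituting N_2 = 763 - 1.63N_1 into the first: N_1(1 - 1.77·1.63) = 566 - 1.77·763.
So N_1* = -785/-1.89 = 416, and then N_2* = 763 - 1.63·416 = 84.7.

N_1* ≈ 416, N_2* ≈ 84.7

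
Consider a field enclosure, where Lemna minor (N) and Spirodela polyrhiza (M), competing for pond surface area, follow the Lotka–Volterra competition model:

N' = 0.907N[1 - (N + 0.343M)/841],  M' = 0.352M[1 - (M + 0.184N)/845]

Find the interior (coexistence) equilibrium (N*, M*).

N* ≈ 588, M* ≈ 737

Setting both brackets to zero gives the nullclines N + 0.343M = 841 and 0.184N + M = 845.
Substituting M = 845 - 0.184N into the first: N(1 - 0.343·0.184) = 841 - 0.343·845.
So N* = 551/0.937 = 588, and then M* = 845 - 0.184·588 = 737.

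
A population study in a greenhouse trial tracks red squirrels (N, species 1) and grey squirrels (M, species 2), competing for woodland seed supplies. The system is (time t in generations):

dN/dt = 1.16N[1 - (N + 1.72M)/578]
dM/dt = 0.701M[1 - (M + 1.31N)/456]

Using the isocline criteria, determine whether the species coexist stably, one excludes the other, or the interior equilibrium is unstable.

unstable coexistence (outcome depends on initial conditions)

Compare the nullcline intercepts: K1/α12 = 578/1.72 = 336 < K2 = 456; K2/α21 = 456/1.31 = 348 < K1 = 578.
Since both are reversed, neither can invade when rare; the interior point is a saddle.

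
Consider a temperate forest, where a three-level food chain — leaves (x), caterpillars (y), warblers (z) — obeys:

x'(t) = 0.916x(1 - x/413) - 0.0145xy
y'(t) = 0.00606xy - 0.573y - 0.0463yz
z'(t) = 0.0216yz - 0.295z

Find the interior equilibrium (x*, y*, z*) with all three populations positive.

x* ≈ 324, y* ≈ 13.7, z* ≈ 30

From dz/dt = 0: 0.0216y* = 0.295, so y* = 13.7.
From dx/dt = 0: 0.916(1 - x*/413) = 0.0145·13.7, giving x* = 413·(1 - 0.216) = 324.
From dy/dt = 0: 0.00606·324 - 0.573 = 0.0463z*, so z* = 1.39/0.0463 = 30.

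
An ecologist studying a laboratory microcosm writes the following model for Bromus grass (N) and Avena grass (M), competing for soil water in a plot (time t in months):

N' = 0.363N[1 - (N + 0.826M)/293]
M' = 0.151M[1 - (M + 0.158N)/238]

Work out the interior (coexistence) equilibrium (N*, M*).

N* ≈ 111, M* ≈ 220

Setting both brackets to zero gives the nullclines N + 0.826M = 293 and 0.158N + M = 238.
Substituting M = 238 - 0.158N into the first: N(1 - 0.826·0.158) = 293 - 0.826·238.
So N* = 96.4/0.869 = 111, and then M* = 238 - 0.158·111 = 220.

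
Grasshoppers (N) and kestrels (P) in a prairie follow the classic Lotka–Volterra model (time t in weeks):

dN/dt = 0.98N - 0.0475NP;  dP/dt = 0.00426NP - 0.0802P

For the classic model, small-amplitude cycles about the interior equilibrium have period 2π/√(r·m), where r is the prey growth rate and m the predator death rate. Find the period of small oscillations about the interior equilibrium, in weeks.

T ≈ 22.4 weeks

Here r = 0.98 and m = 0.0802, so r·m = 0.0786.
ω = √0.0786 = 0.28 per week, hence T = 2π/ω ≈ 22.4 weeks.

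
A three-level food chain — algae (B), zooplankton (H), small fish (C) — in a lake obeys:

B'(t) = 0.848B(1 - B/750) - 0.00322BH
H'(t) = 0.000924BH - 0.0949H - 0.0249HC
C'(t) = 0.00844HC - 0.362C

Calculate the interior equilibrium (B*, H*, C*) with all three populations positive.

From dC/dt = 0: 0.00844H* = 0.362, so H* = 42.9.
From dB/dt = 0: 0.848(1 - B*/750) = 0.00322·42.9, giving B* = 750·(1 - 0.163) = 628.
From dH/dt = 0: 0.000924·628 - 0.0949 = 0.0249C*, so C* = 0.485/0.0249 = 19.5.

B* ≈ 628, H* ≈ 42.9, C* ≈ 19.5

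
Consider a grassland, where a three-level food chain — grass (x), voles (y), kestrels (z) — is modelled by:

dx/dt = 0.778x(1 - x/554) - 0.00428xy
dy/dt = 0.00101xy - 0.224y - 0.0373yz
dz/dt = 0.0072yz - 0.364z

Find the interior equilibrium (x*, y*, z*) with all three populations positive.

x* ≈ 400, y* ≈ 50.6, z* ≈ 4.82

From dz/dt = 0: 0.0072y* = 0.364, so y* = 50.6.
From dx/dt = 0: 0.778(1 - x*/554) = 0.00428·50.6, giving x* = 554·(1 - 0.278) = 400.
From dy/dt = 0: 0.00101·400 - 0.224 = 0.0373z*, so z* = 0.18/0.0373 = 4.82.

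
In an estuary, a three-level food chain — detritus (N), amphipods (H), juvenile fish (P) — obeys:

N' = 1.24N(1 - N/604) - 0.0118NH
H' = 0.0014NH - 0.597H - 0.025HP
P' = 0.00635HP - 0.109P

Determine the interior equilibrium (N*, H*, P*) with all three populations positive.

From dP/dt = 0: 0.00635H* = 0.109, so H* = 17.2.
From dN/dt = 0: 1.24(1 - N*/604) = 0.0118·17.2, giving N* = 604·(1 - 0.163) = 505.
From dH/dt = 0: 0.0014·505 - 0.597 = 0.025P*, so P* = 0.11/0.025 = 4.42.

N* ≈ 505, H* ≈ 17.2, P* ≈ 4.42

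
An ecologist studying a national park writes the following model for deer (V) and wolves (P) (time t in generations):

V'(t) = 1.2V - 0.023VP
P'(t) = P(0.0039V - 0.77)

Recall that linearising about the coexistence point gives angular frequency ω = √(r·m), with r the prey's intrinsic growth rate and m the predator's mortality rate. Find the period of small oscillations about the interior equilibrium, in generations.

T ≈ 6.54 generations

Here r = 1.2 and m = 0.77, so r·m = 0.924.
ω = √0.924 = 0.961 per generation, hence T = 2π/ω ≈ 6.54 generations.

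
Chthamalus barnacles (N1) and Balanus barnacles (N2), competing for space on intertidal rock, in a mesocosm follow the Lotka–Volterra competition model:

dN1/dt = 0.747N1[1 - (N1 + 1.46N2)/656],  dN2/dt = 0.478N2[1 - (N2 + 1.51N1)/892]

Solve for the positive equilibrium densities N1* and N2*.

N1* ≈ 537, N2* ≈ 81.8

Setting both brackets to zero gives the nullclines N1 + 1.46N2 = 656 and 1.51N1 + N2 = 892.
Substituting N2 = 892 - 1.51N1 into the first: N1(1 - 1.46·1.51) = 656 - 1.46·892.
So N1* = -646/-1.2 = 537, and then N2* = 892 - 1.51·537 = 81.8.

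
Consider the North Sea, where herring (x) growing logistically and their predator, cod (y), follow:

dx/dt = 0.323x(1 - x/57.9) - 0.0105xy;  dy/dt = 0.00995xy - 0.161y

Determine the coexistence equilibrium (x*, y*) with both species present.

From dy/dt = 0 with y > 0: 0.00995x* = 0.161, so x* = 16.2.
Substitute into dx/dt = 0: 0.323(1 - 16.2/57.9) = 0.0105y*.
The bracket is 0.721, giving y* = 0.233/0.0105 = 22.2.

x* ≈ 16.2, y* ≈ 22.2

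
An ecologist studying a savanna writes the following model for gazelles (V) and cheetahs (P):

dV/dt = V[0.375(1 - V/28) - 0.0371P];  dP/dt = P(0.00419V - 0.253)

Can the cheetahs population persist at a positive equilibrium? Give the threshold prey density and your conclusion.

The predator equation gives dP/dt > 0 only when V > 0.253/0.00419 = 60.4.
Without the predator, V → K = 28. Since 28 < 60.4, the predator cannot invade.

Threshold V = 60.4; K < 60.4, so no, the predator goes extinct.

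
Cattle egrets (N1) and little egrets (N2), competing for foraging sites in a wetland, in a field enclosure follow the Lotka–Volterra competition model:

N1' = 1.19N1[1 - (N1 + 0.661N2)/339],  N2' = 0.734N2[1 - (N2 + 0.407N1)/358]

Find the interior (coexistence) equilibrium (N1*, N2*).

Setting both brackets to zero gives the nullclines N1 + 0.661N2 = 339 and 0.407N1 + N2 = 358.
Substituting N2 = 358 - 0.407N1 into the first: N1(1 - 0.661·0.407) = 339 - 0.661·358.
So N1* = 102/0.731 = 140, and then N2* = 358 - 0.407·140 = 301.

N1* ≈ 140, N2* ≈ 301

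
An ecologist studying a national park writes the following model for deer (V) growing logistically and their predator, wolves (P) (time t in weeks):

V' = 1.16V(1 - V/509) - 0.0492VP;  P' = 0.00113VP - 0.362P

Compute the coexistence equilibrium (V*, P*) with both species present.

V* ≈ 320, P* ≈ 8.74

From dP/dt = 0 with P > 0: 0.00113V* = 0.362, so V* = 320.
Substitute into dV/dt = 0: 1.16(1 - 320/509) = 0.0492P*.
The bracket is 0.371, giving P* = 0.43/0.0492 = 8.74.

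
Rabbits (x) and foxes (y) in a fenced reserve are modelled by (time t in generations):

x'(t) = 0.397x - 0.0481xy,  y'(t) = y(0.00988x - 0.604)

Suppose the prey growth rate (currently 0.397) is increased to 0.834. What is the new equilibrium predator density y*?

At the interior fixed point, setting dx/dt = 0 with x > 0 fixes y* = (prey growth rate)/(xy coefficient) — independent of the other coefficients.
With the change, y* = 0.834/0.0481 = 17.3; it rises from 8.25.

y* ≈ 17.3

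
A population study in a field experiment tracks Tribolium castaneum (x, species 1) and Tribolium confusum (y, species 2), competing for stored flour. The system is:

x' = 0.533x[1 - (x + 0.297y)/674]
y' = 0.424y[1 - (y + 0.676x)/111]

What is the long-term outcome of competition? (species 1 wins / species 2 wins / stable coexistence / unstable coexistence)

species 1 excludes species 2

Compare the nullcline intercepts: K1/α12 = 674/0.297 = 2270 > K2 = 111; K2/α21 = 111/0.676 = 164 < K1 = 674.
Since the inequalities point opposite ways, species 1 can invade but species 2 cannot.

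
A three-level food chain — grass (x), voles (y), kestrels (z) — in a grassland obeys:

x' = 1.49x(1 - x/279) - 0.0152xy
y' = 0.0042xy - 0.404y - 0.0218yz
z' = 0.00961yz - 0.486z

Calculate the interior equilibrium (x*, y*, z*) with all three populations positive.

x* ≈ 135, y* ≈ 50.6, z* ≈ 7.49

From dz/dt = 0: 0.00961y* = 0.486, so y* = 50.6.
From dx/dt = 0: 1.49(1 - x*/279) = 0.0152·50.6, giving x* = 279·(1 - 0.516) = 135.
From dy/dt = 0: 0.0042·135 - 0.404 = 0.0218z*, so z* = 0.163/0.0218 = 7.49.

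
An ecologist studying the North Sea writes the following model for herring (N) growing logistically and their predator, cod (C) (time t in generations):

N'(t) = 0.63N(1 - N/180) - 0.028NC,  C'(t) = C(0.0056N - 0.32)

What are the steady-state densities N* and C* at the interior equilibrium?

From dC/dt = 0 with C > 0: 0.0056N* = 0.32, so N* = 57.1.
Substitute into dN/dt = 0: 0.63(1 - 57.1/180) = 0.028C*.
The bracket is 0.683, giving C* = 0.43/0.028 = 15.4.

N* ≈ 57.1, C* ≈ 15.4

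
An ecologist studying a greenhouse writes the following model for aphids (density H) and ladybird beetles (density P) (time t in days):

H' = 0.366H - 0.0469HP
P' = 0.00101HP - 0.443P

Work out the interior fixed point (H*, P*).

H* ≈ 439, P* ≈ 7.8

Set dP/dt = 0 with P > 0: 0.00101H - 0.443 = 0, so H* = 0.443/0.00101 = 439.
Set dH/dt = 0 with H > 0: 0.366 - 0.0469P = 0, so P* = 0.366/0.0469 = 7.8.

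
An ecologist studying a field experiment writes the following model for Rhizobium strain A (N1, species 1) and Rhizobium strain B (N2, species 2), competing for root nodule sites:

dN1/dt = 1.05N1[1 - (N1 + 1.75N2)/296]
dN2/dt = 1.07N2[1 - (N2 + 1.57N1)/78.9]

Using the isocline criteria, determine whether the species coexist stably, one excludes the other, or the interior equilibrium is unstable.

species 1 excludes species 2

Compare the nullcline intercepts: K1/α12 = 296/1.75 = 169 > K2 = 78.9; K2/α21 = 78.9/1.57 = 50.3 < K1 = 296.
Since the inequalities point opposite ways, species 1 can invade but species 2 cannot.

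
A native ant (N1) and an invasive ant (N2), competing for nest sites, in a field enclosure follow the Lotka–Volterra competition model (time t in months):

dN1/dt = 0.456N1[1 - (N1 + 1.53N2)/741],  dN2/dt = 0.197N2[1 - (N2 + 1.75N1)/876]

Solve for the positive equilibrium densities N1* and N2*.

N1* ≈ 357, N2* ≈ 251

Setting both brackets to zero gives the nullclines N1 + 1.53N2 = 741 and 1.75N1 + N2 = 876.
Substituting N2 = 876 - 1.75N1 into the first: N1(1 - 1.53·1.75) = 741 - 1.53·876.
So N1* = -599/-1.68 = 357, and then N2* = 876 - 1.75·357 = 251.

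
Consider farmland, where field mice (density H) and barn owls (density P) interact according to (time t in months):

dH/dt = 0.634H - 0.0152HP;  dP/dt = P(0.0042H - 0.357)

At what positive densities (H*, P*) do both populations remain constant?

H* ≈ 85, P* ≈ 41.7

Set dP/dt = 0 with P > 0: 0.0042H - 0.357 = 0, so H* = 0.357/0.0042 = 85.
Set dH/dt = 0 with H > 0: 0.634 - 0.0152P = 0, so P* = 0.634/0.0152 = 41.7.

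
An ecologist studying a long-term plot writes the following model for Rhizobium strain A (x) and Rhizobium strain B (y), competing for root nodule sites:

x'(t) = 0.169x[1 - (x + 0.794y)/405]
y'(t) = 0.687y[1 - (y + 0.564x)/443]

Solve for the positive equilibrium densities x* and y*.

x* ≈ 96.4, y* ≈ 389

Setting both brackets to zero gives the nullclines x + 0.794y = 405 and 0.564x + y = 443.
Substituting y = 443 - 0.564x into the first: x(1 - 0.794·0.564) = 405 - 0.794·443.
So x* = 53.3/0.552 = 96.4, and then y* = 443 - 0.564·96.4 = 389.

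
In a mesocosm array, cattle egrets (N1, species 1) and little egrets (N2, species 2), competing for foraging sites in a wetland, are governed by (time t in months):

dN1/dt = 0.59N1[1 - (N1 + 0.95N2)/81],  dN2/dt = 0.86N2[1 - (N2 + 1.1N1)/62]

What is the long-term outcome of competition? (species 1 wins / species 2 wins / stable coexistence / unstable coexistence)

species 1 excludes species 2

Compare the nullcline intercepts: K1/α12 = 81/0.95 = 85.3 > K2 = 62; K2/α21 = 62/1.1 = 56.4 < K1 = 81.
Since the inequalities point opposite ways, species 1 can invade but species 2 cannot.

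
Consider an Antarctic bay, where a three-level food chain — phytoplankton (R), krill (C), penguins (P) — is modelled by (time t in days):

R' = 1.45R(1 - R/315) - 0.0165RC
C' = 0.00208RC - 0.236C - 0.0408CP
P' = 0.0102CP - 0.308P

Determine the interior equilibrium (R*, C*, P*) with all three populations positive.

From dP/dt = 0: 0.0102C* = 0.308, so C* = 30.2.
From dR/dt = 0: 1.45(1 - R*/315) = 0.0165·30.2, giving R* = 315·(1 - 0.344) = 207.
From dC/dt = 0: 0.00208·207 - 0.236 = 0.0408P*, so P* = 0.194/0.0408 = 4.76.

R* ≈ 207, C* ≈ 30.2, P* ≈ 4.76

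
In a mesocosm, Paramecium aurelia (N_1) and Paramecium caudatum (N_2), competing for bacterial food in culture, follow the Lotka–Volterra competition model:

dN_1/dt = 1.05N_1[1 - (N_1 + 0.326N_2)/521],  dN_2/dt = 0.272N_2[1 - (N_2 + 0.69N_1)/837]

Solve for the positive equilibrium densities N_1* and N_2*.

N_1* ≈ 320, N_2* ≈ 616

Setting both brackets to zero gives the nullclines N_1 + 0.326N_2 = 521 and 0.69N_1 + N_2 = 837.
Substituting N_2 = 837 - 0.69N_1 into the first: N_1(1 - 0.326·0.69) = 521 - 0.326·837.
So N_1* = 248/0.775 = 320, and then N_2* = 837 - 0.69·320 = 616.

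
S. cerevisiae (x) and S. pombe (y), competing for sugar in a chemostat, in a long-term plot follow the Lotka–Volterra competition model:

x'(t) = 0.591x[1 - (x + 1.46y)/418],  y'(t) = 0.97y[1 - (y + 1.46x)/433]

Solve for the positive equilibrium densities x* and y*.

Setting both brackets to zero gives the nullclines x + 1.46y = 418 and 1.46x + y = 433.
Substituting y = 433 - 1.46x into the first: x(1 - 1.46·1.46) = 418 - 1.46·433.
So x* = -214/-1.13 = 189, and then y* = 433 - 1.46·189 = 157.

x* ≈ 189, y* ≈ 157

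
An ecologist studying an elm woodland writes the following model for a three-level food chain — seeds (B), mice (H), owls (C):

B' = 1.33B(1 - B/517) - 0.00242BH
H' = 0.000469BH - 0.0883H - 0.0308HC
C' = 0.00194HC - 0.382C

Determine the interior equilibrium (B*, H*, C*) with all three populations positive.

From dC/dt = 0: 0.00194H* = 0.382, so H* = 197.
From dB/dt = 0: 1.33(1 - B*/517) = 0.00242·197, giving B* = 517·(1 - 0.358) = 332.
From dH/dt = 0: 0.000469·332 - 0.0883 = 0.0308C*, so C* = 0.0673/0.0308 = 2.19.

B* ≈ 332, H* ≈ 197, C* ≈ 2.19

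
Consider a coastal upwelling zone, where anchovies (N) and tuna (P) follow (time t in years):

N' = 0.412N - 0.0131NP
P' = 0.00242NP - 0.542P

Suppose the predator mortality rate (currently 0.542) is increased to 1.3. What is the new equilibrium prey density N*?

N* ≈ 537

At the interior fixed point, setting dP/dt = 0 with P > 0 fixes N* = (predator death rate)/(NP coefficient) — independent of the other coefficients.
With the change, N* = 1.3/0.00242 = 537; it rises from 224.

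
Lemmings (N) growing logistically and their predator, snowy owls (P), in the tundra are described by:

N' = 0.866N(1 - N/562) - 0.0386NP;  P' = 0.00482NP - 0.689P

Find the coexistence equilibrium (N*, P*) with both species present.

N* ≈ 143, P* ≈ 16.7

From dP/dt = 0 with P > 0: 0.00482N* = 0.689, so N* = 143.
Substitute into dN/dt = 0: 0.866(1 - 143/562) = 0.0386P*.
The bracket is 0.746, giving P* = 0.646/0.0386 = 16.7.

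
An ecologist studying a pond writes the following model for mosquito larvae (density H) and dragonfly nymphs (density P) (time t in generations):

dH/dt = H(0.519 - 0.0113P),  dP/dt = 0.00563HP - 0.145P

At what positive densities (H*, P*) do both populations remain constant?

Set dP/dt = 0 with P > 0: 0.00563H - 0.145 = 0, so H* = 0.145/0.00563 = 25.8.
Set dH/dt = 0 with H > 0: 0.519 - 0.0113P = 0, so P* = 0.519/0.0113 = 45.9.

H* ≈ 25.8, P* ≈ 45.9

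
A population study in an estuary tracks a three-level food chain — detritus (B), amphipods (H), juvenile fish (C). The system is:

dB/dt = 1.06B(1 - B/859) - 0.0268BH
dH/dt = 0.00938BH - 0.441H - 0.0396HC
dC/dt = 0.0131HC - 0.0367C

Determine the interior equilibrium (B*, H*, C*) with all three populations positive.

From dC/dt = 0: 0.0131H* = 0.0367, so H* = 2.8.
From dB/dt = 0: 1.06(1 - B*/859) = 0.0268·2.8, giving B* = 859·(1 - 0.0708) = 798.
From dH/dt = 0: 0.00938·798 - 0.441 = 0.0396C*, so C* = 7.05/0.0396 = 178.

B* ≈ 798, H* ≈ 2.8, C* ≈ 178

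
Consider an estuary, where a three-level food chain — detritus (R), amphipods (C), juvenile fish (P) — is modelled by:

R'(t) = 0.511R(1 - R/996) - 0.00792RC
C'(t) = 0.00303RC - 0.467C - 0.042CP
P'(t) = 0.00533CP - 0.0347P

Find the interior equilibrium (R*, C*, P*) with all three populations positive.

From dP/dt = 0: 0.00533C* = 0.0347, so C* = 6.51.
From dR/dt = 0: 0.511(1 - R*/996) = 0.00792·6.51, giving R* = 996·(1 - 0.101) = 896.
From dC/dt = 0: 0.00303·896 - 0.467 = 0.042P*, so P* = 2.25/0.042 = 53.5.

R* ≈ 896, C* ≈ 6.51, P* ≈ 53.5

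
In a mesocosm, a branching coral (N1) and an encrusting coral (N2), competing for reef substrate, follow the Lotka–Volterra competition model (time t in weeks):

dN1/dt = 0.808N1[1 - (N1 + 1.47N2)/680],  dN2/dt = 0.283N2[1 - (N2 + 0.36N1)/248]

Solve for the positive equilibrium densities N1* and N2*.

Setting both brackets to zero gives the nullclines N1 + 1.47N2 = 680 and 0.36N1 + N2 = 248.
Substituting N2 = 248 - 0.36N1 into the first: N1(1 - 1.47·0.36) = 680 - 1.47·248.
So N1* = 315/0.471 = 670, and then N2* = 248 - 0.36·670 = 6.8.

N1* ≈ 670, N2* ≈ 6.8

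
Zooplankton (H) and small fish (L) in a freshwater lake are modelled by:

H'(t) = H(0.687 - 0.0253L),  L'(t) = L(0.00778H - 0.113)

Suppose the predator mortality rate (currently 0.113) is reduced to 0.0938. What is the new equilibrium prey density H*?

At the interior fixed point, setting dL/dt = 0 with L > 0 fixes H* = (predator death rate)/(HL coefficient) — independent of the other coefficients.
With the change, H* = 0.0938/0.00778 = 12.1; it falls from 14.5.

H* ≈ 12.1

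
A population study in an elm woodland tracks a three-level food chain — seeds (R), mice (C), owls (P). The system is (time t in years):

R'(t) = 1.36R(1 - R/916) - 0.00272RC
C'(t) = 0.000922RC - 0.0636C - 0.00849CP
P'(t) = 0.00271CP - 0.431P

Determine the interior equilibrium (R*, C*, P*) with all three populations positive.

R* ≈ 625, C* ≈ 159, P* ≈ 60.3

From dP/dt = 0: 0.00271C* = 0.431, so C* = 159.
From dR/dt = 0: 1.36(1 - R*/916) = 0.00272·159, giving R* = 916·(1 - 0.318) = 625.
From dC/dt = 0: 0.000922·625 - 0.0636 = 0.00849P*, so P* = 0.512/0.00849 = 60.3.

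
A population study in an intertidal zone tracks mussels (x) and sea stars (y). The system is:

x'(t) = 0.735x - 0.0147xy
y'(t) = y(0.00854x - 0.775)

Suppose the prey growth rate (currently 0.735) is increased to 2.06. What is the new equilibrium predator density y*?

At the interior fixed point, setting dx/dt = 0 with x > 0 fixes y* = (prey growth rate)/(xy coefficient) — independent of the other coefficients.
With the change, y* = 2.06/0.0147 = 140; it rises from 50.

y* ≈ 140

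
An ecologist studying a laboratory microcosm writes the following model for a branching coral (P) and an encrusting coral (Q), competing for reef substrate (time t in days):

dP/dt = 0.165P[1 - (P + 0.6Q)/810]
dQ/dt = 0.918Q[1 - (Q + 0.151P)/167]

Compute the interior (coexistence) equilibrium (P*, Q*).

P* ≈ 781, Q* ≈ 49.1

Setting both brackets to zero gives the nullclines P + 0.6Q = 810 and 0.151P + Q = 167.
Substituting Q = 167 - 0.151P into the first: P(1 - 0.6·0.151) = 810 - 0.6·167.
So P* = 710/0.909 = 781, and then Q* = 167 - 0.151·781 = 49.1.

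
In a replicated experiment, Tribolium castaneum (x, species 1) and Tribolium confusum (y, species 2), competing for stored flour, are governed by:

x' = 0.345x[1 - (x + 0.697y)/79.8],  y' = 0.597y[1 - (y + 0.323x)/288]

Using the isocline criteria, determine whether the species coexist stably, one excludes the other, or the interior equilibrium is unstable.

Compare the nullcline intercepts: K1/α12 = 79.8/0.697 = 114 < K2 = 288; K2/α21 = 288/0.323 = 892 > K1 = 79.8.
Since the inequalities point opposite ways, species 2 can invade but species 1 cannot.

species 2 excludes species 1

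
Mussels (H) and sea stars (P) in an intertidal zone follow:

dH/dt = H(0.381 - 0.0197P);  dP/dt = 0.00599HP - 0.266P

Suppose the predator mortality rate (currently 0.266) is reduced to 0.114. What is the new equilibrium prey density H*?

H* ≈ 19

At the interior fixed point, setting dP/dt = 0 with P > 0 fixes H* = (predator death rate)/(HP coefficient) — independent of the other coefficients.
With the change, H* = 0.114/0.00599 = 19; it falls from 44.4.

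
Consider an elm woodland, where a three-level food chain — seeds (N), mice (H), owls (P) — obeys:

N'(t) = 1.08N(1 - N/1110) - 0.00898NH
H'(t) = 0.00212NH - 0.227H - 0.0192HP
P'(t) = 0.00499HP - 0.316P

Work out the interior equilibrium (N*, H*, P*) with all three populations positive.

N* ≈ 526, H* ≈ 63.3, P* ≈ 46.2

From dP/dt = 0: 0.00499H* = 0.316, so H* = 63.3.
From dN/dt = 0: 1.08(1 - N*/1110) = 0.00898·63.3, giving N* = 1110·(1 - 0.527) = 526.
From dH/dt = 0: 0.00212·526 - 0.227 = 0.0192P*, so P* = 0.887/0.0192 = 46.2.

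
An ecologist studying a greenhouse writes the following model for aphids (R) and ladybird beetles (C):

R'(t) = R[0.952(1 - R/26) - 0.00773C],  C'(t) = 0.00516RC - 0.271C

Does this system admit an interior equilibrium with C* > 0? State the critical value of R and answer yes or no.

The predator equation gives dC/dt > 0 only when R > 0.271/0.00516 = 52.5.
Without the predator, R → K = 26. Since 26 < 52.5, the predator cannot invade.

Threshold R = 52.5; K < 52.5, so no, the predator goes extinct.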